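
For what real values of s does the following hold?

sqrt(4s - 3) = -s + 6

Square both sides: 4s - 3 = (-s + 6)^2.
Expand and rearrange: s^2 - 16s + 39 = 0.
Solving gives s = 13 or s = 3.
Check each candidate in the original equation:
  s = 13: sqrt(49) = 7, while -s + 6 = -7 — extraneous.
  s = 3: sqrt(9) = 3, while -s + 6 = 3 — valid.

s = 3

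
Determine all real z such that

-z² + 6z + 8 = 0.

z = -1.1231 or z = 7.1231

Discriminant: (6)² − 4·(-1)·8 = 68.
Quadratic formula: z = (-6 ± √68) / (-2).
So z = 3 - √(17) ≈ -1.1231 or z = 3 + √(17) ≈ 7.1231.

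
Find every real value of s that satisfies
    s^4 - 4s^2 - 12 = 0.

Let u = s^2. The equation becomes u^2 - 4u - 12 = 0.
Factor: (u - 6)(u + 2) = 0, so u = 6 or u = -2.
s^2 = 6 gives s = +/-sqrt(6) ~= +/-2.4495.
s^2 = -2 < 0 has no real solution.

s = -2.4495 or s = 2.4495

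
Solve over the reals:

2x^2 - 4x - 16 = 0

x = -2 or x = 4

Factor: 2(x - 4)(x + 2) = 0.
So x = 4 or x = -2.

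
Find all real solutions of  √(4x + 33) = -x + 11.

Square both sides: 4x + 33 = (-x + 11)².
Expand and rearrange: x² - 26x + 88 = 0.
Solving gives x = 22 or x = 4.
Check each candidate in the original equation:
  x = 22: √(121) = 11, while -x + 11 = -11 — extraneous.
  x = 4: √(49) = 7, while -x + 11 = 7 — valid.

x = 4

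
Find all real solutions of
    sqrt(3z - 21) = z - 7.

Square both sides: 3z - 21 = (z - 7)^2.
Expand and rearrange: z^2 - 17z + 70 = 0.
Solving gives z = 10 or z = 7.
Check each candidate in the original equation:
  z = 10: sqrt(9) = 3, while z - 7 = 3 — valid.
  z = 7: sqrt(0) = 0, while z - 7 = 0 — valid.

z = 7 or z = 10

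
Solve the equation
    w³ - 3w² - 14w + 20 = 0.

w = -3.2361 or w = 1.2361 or w = 5

Possible rational roots are divisors of 20. Testing w = 5 gives 0, so (w - 5) is a factor.
Divide: w³ - 3w² - 14w + 20 = (w - 5)(w² + 2w - 4).
Apply the quadratic formula to w² + 2w - 4 = 0: w = (-2 ± √20)/2, i.e. w ≈ 1.2361 or w ≈ -3.2361.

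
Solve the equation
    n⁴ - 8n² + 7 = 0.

Let u = n². The equation becomes u² - 8u + 7 = 0.
Factor: (u - 1)(u - 7) = 0, so u = 1 or u = 7.
n² = 1 gives n = ±1.
n² = 7 gives n = ±√(7) ≈ ±2.6458.

n = -2.6458 or n = -1 or n = 1 or n = 2.6458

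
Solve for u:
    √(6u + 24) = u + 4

Square both sides: 6u + 24 = (u + 4)².
Expand and rearrange: u² + 2u - 8 = 0.
Solving gives u = 2 or u = -4.
Check each candidate in the original equation:
  u = 2: √(36) = 6, while u + 4 = 6 — valid.
  u = -4: √(0) = 0, while u + 4 = 0 — valid.

u = -4 or u = 2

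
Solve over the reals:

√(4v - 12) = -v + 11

Square both sides: 4v - 12 = (-v + 11)².
Expand and rearrange: v² - 26v + 133 = 0.
Solving gives v = 19 or v = 7.
Check each candidate in the original equation:
  v = 19: √(64) = 8, while -v + 11 = -8 — extraneous.
  v = 7: √(16) = 4, while -v + 11 = 4 — valid.

v = 7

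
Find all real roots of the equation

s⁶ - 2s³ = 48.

Let u = s³. The equation becomes u² - 2u - 48 = 0.
Factor: (u + 6)(u - 8) = 0, so u = -6 or u = 8.
s³ = -6 gives s = -∛(6) ≈ -1.8171.
s³ = 8 gives s = 2.

s = -1.8171 or s = 2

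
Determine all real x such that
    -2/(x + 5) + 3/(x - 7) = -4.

x = -4.465 or x = 6.215

Multiply both sides by (x + 5)(x - 7):
-2(x - 7) + 3(x + 5) = -4(x + 5)(x - 7).
Expand and collect terms: -4x^2 + 7x + 111 = 0.
By the quadratic formula, x = (-7 +/- sqrt(1825)) / -8, so x ~= -4.465 or x ~= 6.215.
Neither value makes a denominator zero (x != -5, x != 7), so both are valid.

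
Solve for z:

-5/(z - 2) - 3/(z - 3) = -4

z = 2.5 or z = 4.5

Multiply both sides by (z - 2)(z - 3):
-5(z - 3) - 3(z - 2) = -4(z - 2)(z - 3).
Expand and collect terms: -4z² + 28z - 45 = 0.
Factor or apply the quadratic formula: z = 2.5 or z = 4.5.
Neither value makes a denominator zero (z ≠ 2, z ≠ 3), so both are valid.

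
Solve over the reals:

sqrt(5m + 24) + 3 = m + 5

Isolate the radical: sqrt(5m + 24) = m + 2.
Square both sides: 5m + 24 = (m + 2)^2.
Expand and rearrange: m^2 - m - 20 = 0.
Solving gives m = 5 or m = -4.
Check each candidate in the original equation:
  m = 5: sqrt(49) = 7, while m + 2 = 7 — valid.
  m = -4: sqrt(4) = 2, while m + 2 = -2 — extraneous.

m = 5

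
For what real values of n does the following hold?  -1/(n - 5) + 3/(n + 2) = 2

n = -0.3452 or n = 4.3452

Multiply both sides by (n - 5)(n + 2):
-(n + 2) + 3(n - 5) = 2(n - 5)(n + 2).
Expand and collect terms: 2n² - 8n - 3 = 0.
By the quadratic formula, n = (8 ± √88) / 4, so n ≈ 4.3452 or n ≈ -0.3452.
Neither value makes a denominator zero (n ≠ 5, n ≠ -2), so both are valid.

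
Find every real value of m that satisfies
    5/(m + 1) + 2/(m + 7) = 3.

m = -6.4886 or m = 0.822

Multiply both sides by (m + 1)(m + 7):
5(m + 7) + 2(m + 1) = 3(m + 1)(m + 7).
Expand and collect terms: 3m^2 + 17m - 16 = 0.
By the quadratic formula, m = (-17 +/- sqrt(481)) / 6, so m ~= 0.822 or m ~= -6.4886.
Neither value makes a denominator zero (m != -1, m != -7), so both are valid.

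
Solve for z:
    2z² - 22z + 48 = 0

z = 3 or z = 8

Factor: 2(z - 3)(z - 8) = 0.
So z = 3 or z = 8.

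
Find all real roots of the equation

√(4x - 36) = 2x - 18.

x = 9 or x = 10

Square both sides: 4x - 36 = (2x - 18)².
Expand and rearrange: 4x² - 76x + 360 = 0.
Solving gives x = 10 or x = 9.
Check each candidate in the original equation:
  x = 10: √(4) = 2, while 2x - 18 = 2 — valid.
  x = 9: √(0) = 0, while 2x - 18 = 0 — valid.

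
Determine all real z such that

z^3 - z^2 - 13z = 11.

Rearrange: z^3 - z^2 - 13z - 11 = 0.
Possible rational roots are divisors of -11. Testing z = -1 gives 0, so (z + 1) is a factor.
Divide: z^3 - z^2 - 13z - 11 = (z + 1)(z^2 - 2z - 11).
Apply the quadratic formula to z^2 - 2z - 11 = 0: z = (2 +/- sqrt(48))/2, i.e. z ~= 4.4641 or z ~= -2.4641.

z = -2.4641 or z = -1 or z = 4.4641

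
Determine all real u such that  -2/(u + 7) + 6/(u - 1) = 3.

Multiply both sides by (u + 7)(u - 1):
-2(u - 1) + 6(u + 7) = 3(u + 7)(u - 1).
Expand and collect terms: 3u² + 14u - 65 = 0.
By the quadratic formula, u = (-14 ± √976) / 6, so u ≈ 2.8735 or u ≈ -7.5402.
Neither value makes a denominator zero (u ≠ -7, u ≠ 1), so both are valid.

u = -7.5402 or u = 2.8735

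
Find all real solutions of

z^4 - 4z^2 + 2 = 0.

z = -1.8478 or z = -0.7654 or z = 0.7654 or z = 1.8478

Let u = z^2. The equation becomes u^2 - 4u + 2 = 0.
By the quadratic formula, u = sqrt(2) + 2 or u = 2 - sqrt(2).
z^2 = sqrt(2) + 2 gives z = +/-sqrt(sqrt(2) + 2) ~= +/-1.8478.
z^2 = 2 - sqrt(2) gives z = +/-sqrt(2 - sqrt(2)) ~= +/-0.7654.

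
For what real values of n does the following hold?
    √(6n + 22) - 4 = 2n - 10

Isolate the radical: √(6n + 22) = 2n - 6.
Square both sides: 6n + 22 = (2n - 6)².
Expand and rearrange: 4n² - 30n + 14 = 0.
Solving gives n = 7 or n = 0.5.
Check each candidate in the original equation:
  n = 7: √(64) = 8, while 2n - 6 = 8 — valid.
  n = 0.5: √(25) = 5, while 2n - 6 = -5 — extraneous.

n = 7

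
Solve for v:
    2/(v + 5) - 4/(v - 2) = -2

Multiply both sides by (v + 5)(v - 2):
2(v - 2) - 4(v + 5) = -2(v + 5)(v - 2).
Expand and collect terms: -2v^2 - 4v + 44 = 0.
By the quadratic formula, v = (4 +/- sqrt(368)) / -4, so v ~= -5.7958 or v ~= 3.7958.
Neither value makes a denominator zero (v != -5, v != 2), so both are valid.

v = -5.7958 or v = 3.7958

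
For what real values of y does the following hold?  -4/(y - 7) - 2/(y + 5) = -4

Multiply both sides by (y - 7)(y + 5):
-4(y + 5) - 2(y - 7) = -4(y - 7)(y + 5).
Expand and collect terms: -4y^2 + 14y + 146 = 0.
By the quadratic formula, y = (-14 +/- sqrt(2532)) / -8, so y ~= -4.5399 or y ~= 8.0399.
Neither value makes a denominator zero (y != 7, y != -5), so both are valid.

y = -4.5399 or y = 8.0399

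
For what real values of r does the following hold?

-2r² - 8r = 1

r = -3.8708 or r = -0.1292

Rearrange to standard form: -2r² - 8r - 1 = 0.
Discriminant: (-8)² − 4·(-2)·(-1) = 56.
Quadratic formula: r = (8 ± √56) / (-4).
So r = -2 - √(14)/2 ≈ -3.8708 or r = -2 + √(14)/2 ≈ -0.1292.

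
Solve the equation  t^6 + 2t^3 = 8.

t = -1.5874 or t = 1.2599

Let u = t^3. The equation becomes u^2 + 2u - 8 = 0.
Factor: (u - 2)(u + 4) = 0, so u = 2 or u = -4.
t^3 = 2 gives t = (2)^(1/3) ~= 1.2599.
t^3 = -4 gives t = -(4)^(1/3) ~= -1.5874.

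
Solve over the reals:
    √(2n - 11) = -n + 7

n = 6

Square both sides: 2n - 11 = (-n + 7)².
Expand and rearrange: n² - 16n + 60 = 0.
Solving gives n = 10 or n = 6.
Check each candidate in the original equation:
  n = 10: √(9) = 3, while -n + 7 = -3 — extraneous.
  n = 6: √(1) = 1, while -n + 7 = 1 — valid.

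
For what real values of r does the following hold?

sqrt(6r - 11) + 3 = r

r = 10

Isolate the radical: sqrt(6r - 11) = r - 3.
Square both sides: 6r - 11 = (r - 3)^2.
Expand and rearrange: r^2 - 12r + 20 = 0.
Solving gives r = 10 or r = 2.
Check each candidate in the original equation:
  r = 10: sqrt(49) = 7, while r - 3 = 7 — valid.
  r = 2: sqrt(1) = 1, while r - 3 = -1 — extraneous.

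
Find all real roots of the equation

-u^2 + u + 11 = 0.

u = -2.8541 or u = 3.8541

Discriminant: (1)^2 - 4*(-1)*11 = 45.
Quadratic formula: u = (-1 +/- sqrt(45)) / (-2).
So u = 1/2 - 3*sqrt(5)/2 ~= -2.8541 or u = 1/2 + 3*sqrt(5)/2 ~= 3.8541.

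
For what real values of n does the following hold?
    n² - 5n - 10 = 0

n = -1.5311 or n = 6.5311

Discriminant: (-5)² − 4·1·(-10) = 65.
Quadratic formula: n = (5 ± √65) / 2.
So n = 5/2 + √(65)/2 ≈ 6.5311 or n = 5/2 - √(65)/2 ≈ -1.5311.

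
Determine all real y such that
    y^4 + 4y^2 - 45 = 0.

y = -2.2361 or y = 2.2361

Let u = y^2. The equation becomes u^2 + 4u - 45 = 0.
Factor: (u - 5)(u + 9) = 0, so u = 5 or u = -9.
y^2 = 5 gives y = +/-sqrt(5) ~= +/-2.2361.
y^2 = -9 < 0 has no real solution.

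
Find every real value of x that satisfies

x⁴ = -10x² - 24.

No real solutions.

Let u = x². The equation becomes u² + 10u + 24 = 0.
Factor: (u + 6)(u + 4) = 0, so u = -6 or u = -4.
x² = -6 < 0 has no real solution.
x² = -4 < 0 has no real solution.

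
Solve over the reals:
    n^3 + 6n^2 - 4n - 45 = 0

Possible rational roots are divisors of -45. Testing n = -5 gives 0, so (n + 5) is a factor.
Divide: n^3 + 6n^2 - 4n - 45 = (n + 5)(n^2 + n - 9).
Apply the quadratic formula to n^2 + n - 9 = 0: n = (-1 +/- sqrt(37))/2, i.e. n ~= 2.5414 or n ~= -3.5414.

n = -5 or n = -3.5414 or n = 2.5414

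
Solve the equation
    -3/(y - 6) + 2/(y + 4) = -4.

Multiply both sides by (y - 6)(y + 4):
-3(y + 4) + 2(y - 6) = -4(y - 6)(y + 4).
Expand and collect terms: -4y² + 9y + 120 = 0.
By the quadratic formula, y = (-9 ± √2001) / -8, so y ≈ -4.4666 or y ≈ 6.7166.
Neither value makes a denominator zero (y ≠ 6, y ≠ -4), so both are valid.

y = -4.4666 or y = 6.7166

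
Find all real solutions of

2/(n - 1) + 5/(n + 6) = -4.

n = -7.3298 or n = 0.5798

Multiply both sides by (n - 1)(n + 6):
2(n + 6) + 5(n - 1) = -4(n - 1)(n + 6).
Expand and collect terms: -4n² - 27n + 17 = 0.
By the quadratic formula, n = (27 ± √1001) / -8, so n ≈ -7.3298 or n ≈ 0.5798.
Neither value makes a denominator zero (n ≠ 1, n ≠ -6), so both are valid.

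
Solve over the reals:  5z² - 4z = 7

Rearrange to standard form: 5z² - 4z - 7 = 0.
Discriminant: (-4)² − 4·5·(-7) = 156.
Quadratic formula: z = (4 ± √156) / 10.
So z = 2/5 + √(39)/5 ≈ 1.649 or z = 2/5 - √(39)/5 ≈ -0.849.

z = -0.849 or z = 1.649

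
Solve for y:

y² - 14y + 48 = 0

Factor: (y - 8)(y - 6) = 0.
So y = 8 or y = 6.

y = 6 or y = 8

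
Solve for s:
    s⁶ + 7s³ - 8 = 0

s = -2 or s = 1

Let u = s³. The equation becomes u² + 7u - 8 = 0.
Factor: (u - 1)(u + 8) = 0, so u = 1 or u = -8.
s³ = 1 gives s = 1.
s³ = -8 gives s = -2.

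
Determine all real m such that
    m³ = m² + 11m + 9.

m = -2.1623 or m = -1 or m = 4.1623

Rearrange: m³ - m² - 11m - 9 = 0.
Possible rational roots are divisors of -9. Testing m = -1 gives 0, so (m + 1) is a factor.
Divide: m³ - m² - 11m - 9 = (m + 1)(m² - 2m - 9).
Apply the quadratic formula to m² - 2m - 9 = 0: m = (2 ± √40)/2, i.e. m ≈ 4.1623 or m ≈ -2.1623.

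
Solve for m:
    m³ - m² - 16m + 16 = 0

Possible rational roots are divisors of 16. Testing m = 4 gives 0, so (m - 4) is a factor.
Divide: m³ - m² - 16m + 16 = (m - 4)(m² + 3m - 4).
Factor the quadratic: m = 1 or m = -4.

m = -4 or m = 1 or m = 4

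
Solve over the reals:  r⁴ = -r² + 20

Let u = r². The equation becomes u² + u - 20 = 0.
Factor: (u - 4)(u + 5) = 0, so u = 4 or u = -5.
r² = 4 gives r = ±2.
r² = -5 < 0 has no real solution.

r = -2 or r = 2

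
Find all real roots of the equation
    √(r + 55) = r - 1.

Square both sides: r + 55 = (r - 1)².
Expand and rearrange: r² - 3r - 54 = 0.
Solving gives r = 9 or r = -6.
Check each candidate in the original equation:
  r = 9: √(64) = 8, while r - 1 = 8 — valid.
  r = -6: √(49) = 7, while r - 1 = -7 — extraneous.

r = 9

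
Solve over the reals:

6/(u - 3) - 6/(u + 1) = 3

Multiply both sides by (u - 3)(u + 1):
6(u + 1) - 6(u - 3) = 3(u - 3)(u + 1).
Expand and collect terms: 3u² - 6u - 33 = 0.
By the quadratic formula, u = (6 ± √432) / 6, so u ≈ 4.4641 or u ≈ -2.4641.
Neither value makes a denominator zero (u ≠ 3, u ≠ -1), so both are valid.

u = -2.4641 or u = 4.4641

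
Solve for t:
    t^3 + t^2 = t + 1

Rearrange: t^3 + t^2 - t - 1 = 0.
Possible rational roots are divisors of -1. Testing t = 1 gives 0, so (t - 1) is a factor.
Divide: t^3 + t^2 - t - 1 = (t - 1)(t^2 + 2t + 1).
The quadratic has the repeated root t = -1.

t = -1 or t = 1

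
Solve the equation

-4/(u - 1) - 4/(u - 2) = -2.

Multiply both sides by (u - 1)(u - 2):
-4(u - 2) - 4(u - 1) = -2(u - 1)(u - 2).
Expand and collect terms: -2u² + 14u - 16 = 0.
By the quadratic formula, u = (-14 ± √68) / -4, so u ≈ 1.4384 or u ≈ 5.5616.
Neither value makes a denominator zero (u ≠ 1, u ≠ 2), so both are valid.

u = 1.4384 or u = 5.5616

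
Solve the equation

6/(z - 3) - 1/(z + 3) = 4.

z = -3.2013 or z = 4.4513

Multiply both sides by (z - 3)(z + 3):
6(z + 3) - (z - 3) = 4(z - 3)(z + 3).
Expand and collect terms: 4z² - 5z - 57 = 0.
By the quadratic formula, z = (5 ± √937) / 8, so z ≈ 4.4513 or z ≈ -3.2013.
Neither value makes a denominator zero (z ≠ 3, z ≠ -3), so both are valid.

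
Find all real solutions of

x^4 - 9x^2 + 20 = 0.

x = -2.2361 or x = -2 or x = 2 or x = 2.2361

Let u = x^2. The equation becomes u^2 - 9u + 20 = 0.
Factor: (u - 5)(u - 4) = 0, so u = 5 or u = 4.
x^2 = 5 gives x = +/-sqrt(5) ~= +/-2.2361.
x^2 = 4 gives x = +/-2.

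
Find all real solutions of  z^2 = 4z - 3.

Bring every term to one side: z^2 - 4z + 3 = 0.
Factor: (z - 1)(z - 3) = 0.
So z = 1 or z = 3.

z = 1 or z = 3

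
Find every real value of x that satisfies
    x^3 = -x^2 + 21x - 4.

Rearrange: x^3 + x^2 - 21x + 4 = 0.
Possible rational roots are divisors of 4. Testing x = 4 gives 0, so (x - 4) is a factor.
Divide: x^3 + x^2 - 21x + 4 = (x - 4)(x^2 + 5x - 1).
Apply the quadratic formula to x^2 + 5x - 1 = 0: x = (-5 +/- sqrt(29))/2, i.e. x ~= 0.1926 or x ~= -5.1926.

x = -5.1926 or x = 0.1926 or x = 4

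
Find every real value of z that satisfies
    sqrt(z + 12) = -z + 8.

z = 4

Square both sides: z + 12 = (-z + 8)^2.
Expand and rearrange: z^2 - 17z + 52 = 0.
Solving gives z = 13 or z = 4.
Check each candidate in the original equation:
  z = 13: sqrt(25) = 5, while -z + 8 = -5 — extraneous.
  z = 4: sqrt(16) = 4, while -z + 8 = 4 — valid.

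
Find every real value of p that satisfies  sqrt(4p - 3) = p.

p = 1 or p = 3

Square both sides: 4p - 3 = (p)^2.
Expand and rearrange: p^2 - 4p + 3 = 0.
Solving gives p = 3 or p = 1.
Check each candidate in the original equation:
  p = 3: sqrt(9) = 3, while p = 3 — valid.
  p = 1: sqrt(1) = 1, while p = 1 — valid.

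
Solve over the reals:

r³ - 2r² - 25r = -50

Rearrange: r³ - 2r² - 25r + 50 = 0.
Possible rational roots are divisors of 50. Testing r = 5 gives 0, so (r - 5) is a factor.
Divide: r³ - 2r² - 25r + 50 = (r - 5)(r² + 3r - 10).
Factor the quadratic: r = 2 or r = -5.

r = -5 or r = 2 or r = 5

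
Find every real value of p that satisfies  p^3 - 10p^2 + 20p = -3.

Rearrange: p^3 - 10p^2 + 20p + 3 = 0.
Possible rational roots are divisors of 3. Testing p = 3 gives 0, so (p - 3) is a factor.
Divide: p^3 - 10p^2 + 20p + 3 = (p - 3)(p^2 - 7p - 1).
Apply the quadratic formula to p^2 - 7p - 1 = 0: p = (7 +/- sqrt(53))/2, i.e. p ~= 7.1401 or p ~= -0.1401.

p = -0.1401 or p = 3 or p = 7.1401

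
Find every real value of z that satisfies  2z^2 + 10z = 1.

z = -5.0981 or z = 0.0981

Rearrange to standard form: 2z^2 + 10z - 1 = 0.
Discriminant: (10)^2 - 4*2*(-1) = 108.
Quadratic formula: z = (-10 +/- sqrt(108)) / 4.
So z = -5/2 + 3*sqrt(3)/2 ~= 0.0981 or z = -3*sqrt(3)/2 - 5/2 ~= -5.0981.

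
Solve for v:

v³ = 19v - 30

Rearrange: v³ - 19v + 30 = 0.
Possible rational roots are divisors of 30. Testing v = 3 gives 0, so (v - 3) is a factor.
Divide: v³ - 19v + 30 = (v - 3)(v² + 3v - 10).
Factor the quadratic: v = 2 or v = -5.

v = -5 or v = 2 or v = 3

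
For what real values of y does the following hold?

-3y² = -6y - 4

y = -0.5275 or y = 2.5275

Rearrange to standard form: -3y² + 6y + 4 = 0.
Discriminant: (6)² − 4·(-3)·4 = 84.
Quadratic formula: y = (-6 ± √84) / (-6).
So y = 1 - √(21)/3 ≈ -0.5275 or y = 1 + √(21)/3 ≈ 2.5275.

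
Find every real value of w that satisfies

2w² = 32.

Bring every term to one side: 2w² - 32 = 0.
Factor: 2(w + 4)(w - 4) = 0.
So w = -4 or w = 4.

w = -4 or w = 4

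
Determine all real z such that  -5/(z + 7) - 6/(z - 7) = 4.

Multiply both sides by (z + 7)(z - 7):
-5(z - 7) - 6(z + 7) = 4(z + 7)(z - 7).
Expand and collect terms: 4z² + 11z - 189 = 0.
By the quadratic formula, z = (-11 ± √3145) / 8, so z ≈ 5.635 or z ≈ -8.385.
Neither value makes a denominator zero (z ≠ -7, z ≠ 7), so both are valid.

z = -8.385 or z = 5.635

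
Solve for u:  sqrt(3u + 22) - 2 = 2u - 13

u = 9

Isolate the radical: sqrt(3u + 22) = 2u - 11.
Square both sides: 3u + 22 = (2u - 11)^2.
Expand and rearrange: 4u^2 - 47u + 99 = 0.
Solving gives u = 9 or u = 2.75.
Check each candidate in the original equation:
  u = 9: sqrt(49) = 7, while 2u - 11 = 7 — valid.
  u = 2.75: sqrt(30.25) = 5.5, while 2u - 11 = -5.5 — extraneous.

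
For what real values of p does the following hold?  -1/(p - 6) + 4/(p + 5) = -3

p = -6.2981 or p = 6.2981

Multiply both sides by (p - 6)(p + 5):
-(p + 5) + 4(p - 6) = -3(p - 6)(p + 5).
Expand and collect terms: -3p^2 + 119 = 0.
By the quadratic formula, p = (0 +/- sqrt(1428)) / -6, so p ~= -6.2981 or p ~= 6.2981.
Neither value makes a denominator zero (p != 6, p != -5), so both are valid.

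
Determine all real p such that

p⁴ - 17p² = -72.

Let u = p². The equation becomes u² - 17u + 72 = 0.
Factor: (u - 8)(u - 9) = 0, so u = 8 or u = 9.
p² = 8 gives p = ±2·√(2) ≈ ±2.8284.
p² = 9 gives p = ±3.

p = -3 or p = -2.8284 or p = 2.8284 or p = 3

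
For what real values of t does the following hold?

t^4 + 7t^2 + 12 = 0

Let u = t^2. The equation becomes u^2 + 7u + 12 = 0.
Factor: (u + 3)(u + 4) = 0, so u = -3 or u = -4.
t^2 = -3 < 0 has no real solution.
t^2 = -4 < 0 has no real solution.

No real solutions.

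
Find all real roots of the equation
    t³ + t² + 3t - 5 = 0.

t = 1

Possible rational roots are divisors of -5. Testing t = 1 gives 0, so (t - 1) is a factor.
Divide: t³ + t² + 3t - 5 = (t - 1)(t² + 2t + 5).
The quadratic t² + 2t + 5 has discriminant -16 < 0, so no further real roots.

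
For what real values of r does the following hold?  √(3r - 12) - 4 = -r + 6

Isolate the radical: √(3r - 12) = -r + 10.
Square both sides: 3r - 12 = (-r + 10)².
Expand and rearrange: r² - 23r + 112 = 0.
Solving gives r = 16 or r = 7.
Check each candidate in the original equation:
  r = 16: √(36) = 6, while -r + 10 = -6 — extraneous.
  r = 7: √(9) = 3, while -r + 10 = 3 — valid.

r = 7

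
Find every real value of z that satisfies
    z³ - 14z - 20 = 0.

Possible rational roots are divisors of -20. Testing z = -2 gives 0, so (z + 2) is a factor.
Divide: z³ - 14z - 20 = (z + 2)(z² - 2z - 10).
Apply the quadratic formula to z² - 2z - 10 = 0: z = (2 ± √44)/2, i.e. z ≈ 4.3166 or z ≈ -2.3166.

z = -2.3166 or z = -2 or z = 4.3166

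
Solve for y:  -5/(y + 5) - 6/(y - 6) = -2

y = -3.1189 or y = 9.6189

Multiply both sides by (y + 5)(y - 6):
-5(y - 6) - 6(y + 5) = -2(y + 5)(y - 6).
Expand and collect terms: -2y² + 13y + 60 = 0.
By the quadratic formula, y = (-13 ± √649) / -4, so y ≈ -3.1189 or y ≈ 9.6189.
Neither value makes a denominator zero (y ≠ -5, y ≠ 6), so both are valid.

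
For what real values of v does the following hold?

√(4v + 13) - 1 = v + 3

v = -3 or v = -1

Isolate the radical: √(4v + 13) = v + 4.
Square both sides: 4v + 13 = (v + 4)².
Expand and rearrange: v² + 4v + 3 = 0.
Solving gives v = -1 or v = -3.
Check each candidate in the original equation:
  v = -1: √(9) = 3, while v + 4 = 3 — valid.
  v = -3: √(1) = 1, while v + 4 = 1 — valid.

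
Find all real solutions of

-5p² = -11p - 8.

Rearrange to standard form: -5p² + 11p + 8 = 0.
Discriminant: (11)² − 4·(-5)·8 = 281.
Quadratic formula: p = (-11 ± √281) / (-10).
So p = 11/10 - √(281)/10 ≈ -0.5763 or p = 11/10 + √(281)/10 ≈ 2.7763.

p = -0.5763 or p = 2.7763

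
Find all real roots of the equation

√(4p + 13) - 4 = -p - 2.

Isolate the radical: √(4p + 13) = -p + 2.
Square both sides: 4p + 13 = (-p + 2)².
Expand and rearrange: p² - 8p - 9 = 0.
Solving gives p = 9 or p = -1.
Check each candidate in the original equation:
  p = 9: √(49) = 7, while -p + 2 = -7 — extraneous.
  p = -1: √(9) = 3, while -p + 2 = 3 — valid.

p = -1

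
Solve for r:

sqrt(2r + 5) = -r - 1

Square both sides: 2r + 5 = (-r - 1)^2.
Expand and rearrange: r^2 - 4 = 0.
Solving gives r = 2 or r = -2.
Check each candidate in the original equation:
  r = 2: sqrt(9) = 3, while -r - 1 = -3 — extraneous.
  r = -2: sqrt(1) = 1, while -r - 1 = 1 — valid.

r = -2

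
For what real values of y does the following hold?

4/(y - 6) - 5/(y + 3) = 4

Multiply both sides by (y - 6)(y + 3):
4(y + 3) - 5(y - 6) = 4(y - 6)(y + 3).
Expand and collect terms: 4y² - 11y - 114 = 0.
By the quadratic formula, y = (11 ± √1945) / 8, so y ≈ 6.8878 or y ≈ -4.1378.
Neither value makes a denominator zero (y ≠ 6, y ≠ -3), so both are valid.

y = -4.1378 or y = 6.8878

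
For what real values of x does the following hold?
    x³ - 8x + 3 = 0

Possible rational roots are divisors of 3. Testing x = -3 gives 0, so (x + 3) is a factor.
Divide: x³ - 8x + 3 = (x + 3)(x² - 3x + 1).
Apply the quadratic formula to x² - 3x + 1 = 0: x = (3 ± √5)/2, i.e. x ≈ 2.618 or x ≈ 0.382.

x = -3 or x = 0.382 or x = 2.618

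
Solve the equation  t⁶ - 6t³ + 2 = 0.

t = 0.7076 or t = 1.7806

Let u = t³. The equation becomes u² - 6u + 2 = 0.
By the quadratic formula, u = √(7) + 3 or u = 3 - √(7).
t³ = √(7) + 3 gives t = ∛(√(7) + 3) ≈ 1.7806.
t³ = 3 - √(7) gives t = ∛(3 - √(7)) ≈ 0.7076.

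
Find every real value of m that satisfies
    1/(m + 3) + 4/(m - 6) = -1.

Multiply both sides by (m + 3)(m - 6):
(m - 6) + 4(m + 3) = -(m + 3)(m - 6).
Expand and collect terms: -m² - 2m + 12 = 0.
By the quadratic formula, m = (2 ± √52) / -2, so m ≈ -4.6056 or m ≈ 2.6056.
Neither value makes a denominator zero (m ≠ -3, m ≠ 6), so both are valid.

m = -4.6056 or m = 2.6056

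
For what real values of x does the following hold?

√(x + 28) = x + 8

Square both sides: x + 28 = (x + 8)².
Expand and rearrange: x² + 15x + 36 = 0.
Solving gives x = -3 or x = -12.
Check each candidate in the original equation:
  x = -3: √(25) = 5, while x + 8 = 5 — valid.
  x = -12: √(16) = 4, while x + 8 = -4 — extraneous.

x = -3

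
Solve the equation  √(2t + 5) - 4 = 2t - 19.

t = 10

Isolate the radical: √(2t + 5) = 2t - 15.
Square both sides: 2t + 5 = (2t - 15)².
Expand and rearrange: 4t² - 62t + 220 = 0.
Solving gives t = 10 or t = 5.5.
Check each candidate in the original equation:
  t = 10: √(25) = 5, while 2t - 15 = 5 — valid.
  t = 5.5: √(16) = 4, while 2t - 15 = -4 — extraneous.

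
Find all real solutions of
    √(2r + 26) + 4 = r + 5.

Isolate the radical: √(2r + 26) = r + 1.
Square both sides: 2r + 26 = (r + 1)².
Expand and rearrange: r² - 25 = 0.
Solving gives r = 5 or r = -5.
Check each candidate in the original equation:
  r = 5: √(36) = 6, while r + 1 = 6 — valid.
  r = -5: √(16) = 4, while r + 1 = -4 — extraneous.

r = 5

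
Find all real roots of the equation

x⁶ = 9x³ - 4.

Let u = x³. The equation becomes u² - 9u + 4 = 0.
By the quadratic formula, u = √(65)/2 + 9/2 or u = 9/2 - √(65)/2.
x³ = √(65)/2 + 9/2 gives x = ∛(√(65)/2 + 9/2) ≈ 2.0433.
x³ = 9/2 - √(65)/2 gives x = ∛(9/2 - √(65)/2) ≈ 0.7769.

x = 0.7769 or x = 2.0433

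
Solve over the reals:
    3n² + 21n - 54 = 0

n = -9 or n = 2

Factor: 3(n - 2)(n + 9) = 0.
So n = 2 or n = -9.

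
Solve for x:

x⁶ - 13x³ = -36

Let u = x³. The equation becomes u² - 13u + 36 = 0.
Factor: (u - 9)(u - 4) = 0, so u = 9 or u = 4.
x³ = 9 gives x = ∛(9) ≈ 2.0801.
x³ = 4 gives x = ∛(4) ≈ 1.5874.

x = 1.5874 or x = 2.0801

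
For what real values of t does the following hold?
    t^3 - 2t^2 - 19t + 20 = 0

t = -4 or t = 1 or t = 5

Possible rational roots are divisors of 20. Testing t = -4 gives 0, so (t + 4) is a factor.
Divide: t^3 - 2t^2 - 19t + 20 = (t + 4)(t^2 - 6t + 5).
Factor the quadratic: t = 5 or t = 1.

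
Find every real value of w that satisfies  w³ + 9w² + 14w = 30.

Rearrange: w³ + 9w² + 14w - 30 = 0.
Possible rational roots are divisors of -30. Testing w = -5 gives 0, so (w + 5) is a factor.
Divide: w³ + 9w² + 14w - 30 = (w + 5)(w² + 4w - 6).
Apply the quadratic formula to w² + 4w - 6 = 0: w = (-4 ± √40)/2, i.e. w ≈ 1.1623 or w ≈ -5.1623.

w = -5.1623 or w = -5 or w = 1.1623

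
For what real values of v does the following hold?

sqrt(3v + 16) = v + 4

Square both sides: 3v + 16 = (v + 4)^2.
Expand and rearrange: v^2 + 5v = 0.
Solving gives v = 0 or v = -5.
Check each candidate in the original equation:
  v = 0: sqrt(16) = 4, while v + 4 = 4 — valid.
  v = -5: sqrt(1) = 1, while v + 4 = -1 — extraneous.

v = 0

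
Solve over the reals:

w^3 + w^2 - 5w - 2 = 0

Possible rational roots are divisors of -2. Testing w = 2 gives 0, so (w - 2) is a factor.
Divide: w^3 + w^2 - 5w - 2 = (w - 2)(w^2 + 3w + 1).
Apply the quadratic formula to w^2 + 3w + 1 = 0: w = (-3 +/- sqrt(5))/2, i.e. w ~= -0.382 or w ~= -2.618.

w = -2.618 or w = -0.382 or w = 2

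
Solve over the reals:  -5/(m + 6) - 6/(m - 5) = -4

Multiply both sides by (m + 6)(m - 5):
-5(m - 5) - 6(m + 6) = -4(m + 6)(m - 5).
Expand and collect terms: -4m² + 7m + 131 = 0.
By the quadratic formula, m = (-7 ± √2145) / -8, so m ≈ -4.9143 or m ≈ 6.6643.
Neither value makes a denominator zero (m ≠ -6, m ≠ 5), so both are valid.

m = -4.9143 or m = 6.6643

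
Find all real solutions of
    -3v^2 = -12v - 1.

Rearrange to standard form: -3v^2 + 12v + 1 = 0.
Discriminant: (12)^2 - 4*(-3)*1 = 156.
Quadratic formula: v = (-12 +/- sqrt(156)) / (-6).
So v = 2 - sqrt(39)/3 ~= -0.0817 or v = 2 + sqrt(39)/3 ~= 4.0817.

v = -0.0817 or v = 4.0817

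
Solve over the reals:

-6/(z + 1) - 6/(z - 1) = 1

z = -12.0828 or z = 0.0828

Multiply both sides by (z + 1)(z - 1):
-6(z - 1) - 6(z + 1) = (z + 1)(z - 1).
Expand and collect terms: z² + 12z - 1 = 0.
By the quadratic formula, z = (-12 ± √148) / 2, so z ≈ 0.0828 or z ≈ -12.0828.
Neither value makes a denominator zero (z ≠ -1, z ≠ 1), so both are valid.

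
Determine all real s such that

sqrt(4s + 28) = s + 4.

Square both sides: 4s + 28 = (s + 4)^2.
Expand and rearrange: s^2 + 4s - 12 = 0.
Solving gives s = 2 or s = -6.
Check each candidate in the original equation:
  s = 2: sqrt(36) = 6, while s + 4 = 6 — valid.
  s = -6: sqrt(4) = 2, while s + 4 = -2 — extraneous.

s = 2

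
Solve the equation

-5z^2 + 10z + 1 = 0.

Discriminant: (10)^2 - 4*(-5)*1 = 120.
Quadratic formula: z = (-10 +/- sqrt(120)) / (-10).
So z = 1 - sqrt(30)/5 ~= -0.0954 or z = 1 + sqrt(30)/5 ~= 2.0954.

z = -0.0954 or z = 2.0954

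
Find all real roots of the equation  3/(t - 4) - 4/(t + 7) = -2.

Multiply both sides by (t - 4)(t + 7):
3(t + 7) - 4(t - 4) = -2(t - 4)(t + 7).
Expand and collect terms: -2t^2 - 5t + 19 = 0.
By the quadratic formula, t = (5 +/- sqrt(177)) / -4, so t ~= -4.576 or t ~= 2.076.
Neither value makes a denominator zero (t != 4, t != -7), so both are valid.

t = -4.576 or t = 2.076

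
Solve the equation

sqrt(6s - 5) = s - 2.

Square both sides: 6s - 5 = (s - 2)^2.
Expand and rearrange: s^2 - 10s + 9 = 0.
Solving gives s = 9 or s = 1.
Check each candidate in the original equation:
  s = 9: sqrt(49) = 7, while s - 2 = 7 — valid.
  s = 1: sqrt(1) = 1, while s - 2 = -1 — extraneous.

s = 9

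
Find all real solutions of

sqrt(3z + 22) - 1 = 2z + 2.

Isolate the radical: sqrt(3z + 22) = 2z + 3.
Square both sides: 3z + 22 = (2z + 3)^2.
Expand and rearrange: 4z^2 + 9z - 13 = 0.
Solving gives z = 1 or z = -3.25.
Check each candidate in the original equation:
  z = 1: sqrt(25) = 5, while 2z + 3 = 5 — valid.
  z = -3.25: sqrt(12.25) = 3.5, while 2z + 3 = -3.5 — extraneous.

z = 1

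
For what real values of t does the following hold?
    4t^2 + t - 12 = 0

t = -1.8616 or t = 1.6116

Discriminant: (1)^2 - 4*4*(-12) = 193.
Quadratic formula: t = (-1 +/- sqrt(193)) / 8.
So t = -1/8 + sqrt(193)/8 ~= 1.6116 or t = -sqrt(193)/8 - 1/8 ~= -1.8616.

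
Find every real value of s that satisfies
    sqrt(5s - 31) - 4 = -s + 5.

s = 7

Isolate the radical: sqrt(5s - 31) = -s + 9.
Square both sides: 5s - 31 = (-s + 9)^2.
Expand and rearrange: s^2 - 23s + 112 = 0.
Solving gives s = 16 or s = 7.
Check each candidate in the original equation:
  s = 16: sqrt(49) = 7, while -s + 9 = -7 — extraneous.
  s = 7: sqrt(4) = 2, while -s + 9 = 2 — valid.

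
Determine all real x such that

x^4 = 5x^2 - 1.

x = -2.1889 or x = -0.4569 or x = 0.4569 or x = 2.1889

Let u = x^2. The equation becomes u^2 - 5u + 1 = 0.
By the quadratic formula, u = sqrt(21)/2 + 5/2 or u = 5/2 - sqrt(21)/2.
x^2 = sqrt(21)/2 + 5/2 gives x = +/-sqrt(sqrt(21)/2 + 5/2) ~= +/-2.1889.
x^2 = 5/2 - sqrt(21)/2 gives x = +/-sqrt(5/2 - sqrt(21)/2) ~= +/-0.4569.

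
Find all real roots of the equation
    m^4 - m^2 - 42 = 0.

m = -2.6458 or m = 2.6458

Let u = m^2. The equation becomes u^2 - u - 42 = 0.
Factor: (u - 7)(u + 6) = 0, so u = 7 or u = -6.
m^2 = 7 gives m = +/-sqrt(7) ~= +/-2.6458.
m^2 = -6 < 0 has no real solution.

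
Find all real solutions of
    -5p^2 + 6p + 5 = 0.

p = -0.5662 or p = 1.7662

Discriminant: (6)^2 - 4*(-5)*5 = 136.
Quadratic formula: p = (-6 +/- sqrt(136)) / (-10).
So p = 3/5 - sqrt(34)/5 ~= -0.5662 or p = 3/5 + sqrt(34)/5 ~= 1.7662.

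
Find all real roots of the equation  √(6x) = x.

x = 0 or x = 6

Square both sides: 6x = (x)².
Expand and rearrange: x² - 6x = 0.
Solving gives x = 6 or x = 0.
Check each candidate in the original equation:
  x = 6: √(36) = 6, while x = 6 — valid.
  x = 0: √(0) = 0, while x = 0 — valid.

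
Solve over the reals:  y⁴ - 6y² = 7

Let u = y². The equation becomes u² - 6u - 7 = 0.
Factor: (u + 1)(u - 7) = 0, so u = -1 or u = 7.
y² = -1 < 0 has no real solution.
y² = 7 gives y = ±√(7) ≈ ±2.6458.

y = -2.6458 or y = 2.6458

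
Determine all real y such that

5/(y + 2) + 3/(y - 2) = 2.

y = -0.4495 or y = 4.4495

Multiply both sides by (y + 2)(y - 2):
5(y - 2) + 3(y + 2) = 2(y + 2)(y - 2).
Expand and collect terms: 2y² - 8y - 4 = 0.
By the quadratic formula, y = (8 ± √96) / 4, so y ≈ 4.4495 or y ≈ -0.4495.
Neither value makes a denominator zero (y ≠ -2, y ≠ 2), so both are valid.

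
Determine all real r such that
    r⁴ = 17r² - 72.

r = -3 or r = -2.8284 or r = 2.8284 or r = 3

Let u = r². The equation becomes u² - 17u + 72 = 0.
Factor: (u - 9)(u - 8) = 0, so u = 9 or u = 8.
r² = 9 gives r = ±3.
r² = 8 gives r = ±2·√(2) ≈ ±2.8284.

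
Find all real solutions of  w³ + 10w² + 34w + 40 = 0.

w = -4

Possible rational roots are divisors of 40. Testing w = -4 gives 0, so (w + 4) is a factor.
Divide: w³ + 10w² + 34w + 40 = (w + 4)(w² + 6w + 10).
The quadratic w² + 6w + 10 has discriminant -4 < 0, so no further real roots.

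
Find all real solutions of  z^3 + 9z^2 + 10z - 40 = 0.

Possible rational roots are divisors of -40. Testing z = -4 gives 0, so (z + 4) is a factor.
Divide: z^3 + 9z^2 + 10z - 40 = (z + 4)(z^2 + 5z - 10).
Apply the quadratic formula to z^2 + 5z - 10 = 0: z = (-5 +/- sqrt(65))/2, i.e. z ~= 1.5311 or z ~= -6.5311.

z = -6.5311 or z = -4 or z = 1.5311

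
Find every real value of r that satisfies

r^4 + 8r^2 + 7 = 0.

No real solutions.

Let u = r^2. The equation becomes u^2 + 8u + 7 = 0.
Factor: (u + 1)(u + 7) = 0, so u = -1 or u = -7.
r^2 = -1 < 0 has no real solution.
r^2 = -7 < 0 has no real solution.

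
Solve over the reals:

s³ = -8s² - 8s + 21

s = -6.1401 or s = -3 or s = 1.1401

Rearrange: s³ + 8s² + 8s - 21 = 0.
Possible rational roots are divisors of -21. Testing s = -3 gives 0, so (s + 3) is a factor.
Divide: s³ + 8s² + 8s - 21 = (s + 3)(s² + 5s - 7).
Apply the quadratic formula to s² + 5s - 7 = 0: s = (-5 ± √53)/2, i.e. s ≈ 1.1401 or s ≈ -6.1401.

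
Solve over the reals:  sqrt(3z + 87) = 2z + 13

z = -2

Square both sides: 3z + 87 = (2z + 13)^2.
Expand and rearrange: 4z^2 + 49z + 82 = 0.
Solving gives z = -2 or z = -10.25.
Check each candidate in the original equation:
  z = -2: sqrt(81) = 9, while 2z + 13 = 9 — valid.
  z = -10.25: sqrt(56.25) = 7.5, while 2z + 13 = -7.5 — extraneous.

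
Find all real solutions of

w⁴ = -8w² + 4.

w = -0.6871 or w = 0.6871

Let u = w². The equation becomes u² + 8u - 4 = 0.
By the quadratic formula, u = -4 + 2·√(5) or u = -2·√(5) - 4.
w² = -4 + 2·√(5) gives w = ±√(-4 + 2·√(5)) ≈ ±0.6871.
w² = -2·√(5) - 4 < 0 has no real solution.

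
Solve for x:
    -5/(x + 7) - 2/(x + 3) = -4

x = -5.9321 or x = -2.3179

Multiply both sides by (x + 7)(x + 3):
-5(x + 3) - 2(x + 7) = -4(x + 7)(x + 3).
Expand and collect terms: -4x^2 - 33x - 55 = 0.
By the quadratic formula, x = (33 +/- sqrt(209)) / -8, so x ~= -5.9321 or x ~= -2.3179.
Neither value makes a denominator zero (x != -7, x != -3), so both are valid.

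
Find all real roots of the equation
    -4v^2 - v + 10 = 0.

v = -1.7111 or v = 1.4611

Discriminant: (-1)^2 - 4*(-4)*10 = 161.
Quadratic formula: v = (1 +/- sqrt(161)) / (-8).
So v = -sqrt(161)/8 - 1/8 ~= -1.7111 or v = -1/8 + sqrt(161)/8 ~= 1.4611.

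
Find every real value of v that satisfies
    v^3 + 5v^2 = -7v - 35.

v = -5

Rearrange: v^3 + 5v^2 + 7v + 35 = 0.
Possible rational roots are divisors of 35. Testing v = -5 gives 0, so (v + 5) is a factor.
Divide: v^3 + 5v^2 + 7v + 35 = (v + 5)(v^2 + 7).
The quadratic v^2 + 7 has discriminant -28 < 0, so no further real roots.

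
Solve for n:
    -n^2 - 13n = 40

n = -8 or n = -5

Bring every term to one side: -n^2 - 13n - 40 = 0.
Factor: -1(n + 5)(n + 8) = 0.
So n = -5 or n = -8.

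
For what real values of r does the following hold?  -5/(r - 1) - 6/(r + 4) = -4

r = -2.8665 or r = 2.6165

Multiply both sides by (r - 1)(r + 4):
-5(r + 4) - 6(r - 1) = -4(r - 1)(r + 4).
Expand and collect terms: -4r^2 - r + 30 = 0.
By the quadratic formula, r = (1 +/- sqrt(481)) / -8, so r ~= -2.8665 or r ~= 2.6165.
Neither value makes a denominator zero (r != 1, r != -4), so both are valid.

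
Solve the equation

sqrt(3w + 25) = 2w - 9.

Square both sides: 3w + 25 = (2w - 9)^2.
Expand and rearrange: 4w^2 - 39w + 56 = 0.
Solving gives w = 8 or w = 1.75.
Check each candidate in the original equation:
  w = 8: sqrt(49) = 7, while 2w - 9 = 7 — valid.
  w = 1.75: sqrt(30.25) = 5.5, while 2w - 9 = -5.5 — extraneous.

w = 8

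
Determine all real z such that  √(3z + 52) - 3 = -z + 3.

z = -1

Isolate the radical: √(3z + 52) = -z + 6.
Square both sides: 3z + 52 = (-z + 6)².
Expand and rearrange: z² - 15z - 16 = 0.
Solving gives z = 16 or z = -1.
Check each candidate in the original equation:
  z = 16: √(100) = 10, while -z + 6 = -10 — extraneous.
  z = -1: √(49) = 7, while -z + 6 = 7 — valid.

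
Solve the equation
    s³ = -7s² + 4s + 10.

s = -7.3589 or s = -1 or s = 1.3589

Rearrange: s³ + 7s² - 4s - 10 = 0.
Possible rational roots are divisors of -10. Testing s = -1 gives 0, so (s + 1) is a factor.
Divide: s³ + 7s² - 4s - 10 = (s + 1)(s² + 6s - 10).
Apply the quadratic formula to s² + 6s - 10 = 0: s = (-6 ± √76)/2, i.e. s ≈ 1.3589 or s ≈ -7.3589.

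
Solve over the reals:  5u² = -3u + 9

Rearrange to standard form: 5u² + 3u - 9 = 0.
Discriminant: (3)² − 4·5·(-9) = 189.
Quadratic formula: u = (-3 ± √189) / 10.
So u = -3/10 + 3·√(21)/10 ≈ 1.0748 or u = -3·√(21)/10 - 3/10 ≈ -1.6748.

u = -1.6748 or u = 1.0748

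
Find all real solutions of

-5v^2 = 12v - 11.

v = -3.1079 or v = 0.7079

Rearrange to standard form: -5v^2 - 12v + 11 = 0.
Discriminant: (-12)^2 - 4*(-5)*11 = 364.
Quadratic formula: v = (12 +/- sqrt(364)) / (-10).
So v = -sqrt(91)/5 - 6/5 ~= -3.1079 or v = -6/5 + sqrt(91)/5 ~= 0.7079.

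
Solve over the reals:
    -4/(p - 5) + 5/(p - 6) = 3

p = 4.3333 or p = 7

Multiply both sides by (p - 5)(p - 6):
-4(p - 6) + 5(p - 5) = 3(p - 5)(p - 6).
Expand and collect terms: 3p² - 34p + 91 = 0.
Factor or apply the quadratic formula: p = 7 or p = 4.3333.
Neither value makes a denominator zero (p ≠ 5, p ≠ 6), so both are valid.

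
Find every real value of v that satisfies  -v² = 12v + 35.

Bring every term to one side: -v² - 12v - 35 = 0.
Factor: -1(v + 5)(v + 7) = 0.
So v = -5 or v = -7.

v = -7 or v = -5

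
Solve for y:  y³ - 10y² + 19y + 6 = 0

Possible rational roots are divisors of 6. Testing y = 3 gives 0, so (y - 3) is a factor.
Divide: y³ - 10y² + 19y + 6 = (y - 3)(y² - 7y - 2).
Apply the quadratic formula to y² - 7y - 2 = 0: y = (7 ± √57)/2, i.e. y ≈ 7.2749 or y ≈ -0.2749.

y = -0.2749 or y = 3 or y = 7.2749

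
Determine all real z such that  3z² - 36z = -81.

Bring every term to one side: 3z² - 36z + 81 = 0.
Factor: 3(z - 3)(z - 9) = 0.
So z = 3 or z = 9.

z = 3 or z = 9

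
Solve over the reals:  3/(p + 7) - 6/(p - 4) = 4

p = -6.1195 or p = 2.3695

Multiply both sides by (p + 7)(p - 4):
3(p - 4) - 6(p + 7) = 4(p + 7)(p - 4).
Expand and collect terms: 4p² + 15p - 58 = 0.
By the quadratic formula, p = (-15 ± √1153) / 8, so p ≈ 2.3695 or p ≈ -6.1195.
Neither value makes a denominator zero (p ≠ -7, p ≠ 4), so both are valid.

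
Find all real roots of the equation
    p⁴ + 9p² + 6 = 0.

No real solutions.

Let u = p². The equation becomes u² + 9u + 6 = 0.
By the quadratic formula, u = -9/2 + √(57)/2 or u = -9/2 - √(57)/2.
p² = -9/2 + √(57)/2 < 0 has no real solution.
p² = -9/2 - √(57)/2 < 0 has no real solution.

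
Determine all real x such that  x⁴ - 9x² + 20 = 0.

x = -2.2361 or x = -2 or x = 2 or x = 2.2361

Let u = x². The equation becomes u² - 9u + 20 = 0.
Factor: (u - 5)(u - 4) = 0, so u = 5 or u = 4.
x² = 5 gives x = ±√(5) ≈ ±2.2361.
x² = 4 gives x = ±2.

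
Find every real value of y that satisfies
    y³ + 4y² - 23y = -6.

y = -7.2749 or y = 0.2749 or y = 3

Rearrange: y³ + 4y² - 23y + 6 = 0.
Possible rational roots are divisors of 6. Testing y = 3 gives 0, so (y - 3) is a factor.
Divide: y³ + 4y² - 23y + 6 = (y - 3)(y² + 7y - 2).
Apply the quadratic formula to y² + 7y - 2 = 0: y = (-7 ± √57)/2, i.e. y ≈ 0.2749 or y ≈ -7.2749.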